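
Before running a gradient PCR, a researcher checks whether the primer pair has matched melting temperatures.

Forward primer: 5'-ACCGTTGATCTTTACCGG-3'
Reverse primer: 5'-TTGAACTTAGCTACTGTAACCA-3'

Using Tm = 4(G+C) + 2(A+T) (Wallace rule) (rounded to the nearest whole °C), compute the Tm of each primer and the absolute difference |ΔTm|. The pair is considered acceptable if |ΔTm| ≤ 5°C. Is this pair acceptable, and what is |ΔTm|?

|ΔTm| = 6°C; the pair is not acceptable.

Forward: A=3 T=6 G=4 C=5 → Tm = 2·9 + 4·9 = 54°C.
Reverse: A=7 T=7 G=3 C=5 → Tm = 2·14 + 4·8 = 60°C.
|ΔTm| = |54 − 60| = 6°C, > 5°C.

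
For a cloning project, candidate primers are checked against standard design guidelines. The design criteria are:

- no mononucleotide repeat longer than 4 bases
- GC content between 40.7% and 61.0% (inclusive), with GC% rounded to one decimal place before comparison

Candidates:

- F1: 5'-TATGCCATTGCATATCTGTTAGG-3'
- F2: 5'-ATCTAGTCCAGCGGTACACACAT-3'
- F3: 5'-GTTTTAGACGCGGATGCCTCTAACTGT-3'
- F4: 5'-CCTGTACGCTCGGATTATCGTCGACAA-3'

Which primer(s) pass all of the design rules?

F1 (23 nt, A=5 T=9 G=5 C=4): longest run = 2 ✓; GC 9/23 = 39.1%, outside 40.7–61.0% ✗ — fails.
F2 (23 nt, A=7 T=5 G=4 C=7): longest run = 2 ✓; GC 11/23 = 47.8% ✓ — passes.
F3 (27 nt, A=5 T=9 G=7 C=6): longest run = 4 ✓; GC 13/27 = 48.1% ✓ — passes.
F4 (27 nt, A=6 T=7 G=6 C=8): longest run = 2 ✓; GC 14/27 = 51.9% ✓ — passes.

F2, F3 and F4.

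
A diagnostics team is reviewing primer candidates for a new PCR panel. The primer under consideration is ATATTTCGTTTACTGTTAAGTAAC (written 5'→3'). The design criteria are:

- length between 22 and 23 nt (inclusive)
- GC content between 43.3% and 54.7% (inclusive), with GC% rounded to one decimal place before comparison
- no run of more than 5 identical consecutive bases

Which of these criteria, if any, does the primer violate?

Base counts: A=7, T=11, G=3, C=3 (length 24).
length: length 24, outside 22–23 ✗
GC content: GC 6/24 = 25.0%, outside 43.3–54.7% ✗
homopolymer run: longest run = 3 ✓

Fails: length, GC content.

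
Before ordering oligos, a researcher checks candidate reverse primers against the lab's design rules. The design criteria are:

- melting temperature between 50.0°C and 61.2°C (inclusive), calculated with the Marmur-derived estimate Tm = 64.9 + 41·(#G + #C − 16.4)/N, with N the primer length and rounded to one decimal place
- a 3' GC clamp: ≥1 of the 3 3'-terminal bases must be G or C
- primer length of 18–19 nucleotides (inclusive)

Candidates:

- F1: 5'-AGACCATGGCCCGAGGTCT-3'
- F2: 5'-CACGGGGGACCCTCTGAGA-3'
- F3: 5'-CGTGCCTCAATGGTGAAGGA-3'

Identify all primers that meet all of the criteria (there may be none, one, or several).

F1 and F2.

F1 (19 nt, A=4 T=3 G=6 C=6): Tm = 64.9 + 41·(12 − 16.4)/19 = 55.4°C ✓; 3' end TCT has 1 G/C ✓; length 19 ✓ — passes.
F2 (19 nt, A=4 T=2 G=7 C=6): Tm = 64.9 + 41·(13 − 16.4)/19 = 57.6°C ✓; 3' end AGA has 1 G/C ✓; length 19 ✓ — passes.
F3 (20 nt, A=5 T=4 G=7 C=4): Tm = 64.9 + 41·(11 − 16.4)/20 = 53.8°C ✓; 3' end GGA has 2 G/C ✓; length 20, outside 18–19 ✗ — fails.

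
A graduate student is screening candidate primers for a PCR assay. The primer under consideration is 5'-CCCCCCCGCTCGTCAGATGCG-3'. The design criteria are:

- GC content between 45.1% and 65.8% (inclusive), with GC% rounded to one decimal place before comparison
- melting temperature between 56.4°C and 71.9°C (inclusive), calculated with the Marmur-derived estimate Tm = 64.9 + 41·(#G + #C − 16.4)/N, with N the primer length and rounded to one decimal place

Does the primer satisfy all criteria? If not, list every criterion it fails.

Base counts: A=2, T=3, G=5, C=11 (length 21).
GC content: GC 16/21 = 76.2%, outside 45.1–65.8% ✗
Tm: Tm = 64.9 + 41·(16 − 16.4)/21 = 64.1°C ✓

Fails: GC content.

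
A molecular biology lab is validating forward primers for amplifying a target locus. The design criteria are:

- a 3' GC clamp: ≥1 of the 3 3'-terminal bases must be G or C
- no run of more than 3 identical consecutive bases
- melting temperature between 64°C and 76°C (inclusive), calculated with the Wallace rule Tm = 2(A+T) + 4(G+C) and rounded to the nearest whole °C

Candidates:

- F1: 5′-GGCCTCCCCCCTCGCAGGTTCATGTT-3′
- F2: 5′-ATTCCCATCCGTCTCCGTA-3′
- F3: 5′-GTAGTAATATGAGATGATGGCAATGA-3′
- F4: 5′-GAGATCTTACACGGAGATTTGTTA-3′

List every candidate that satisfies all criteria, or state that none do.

F1 (26 nt, A=2 T=7 G=6 C=11): 3' end GTT has 1 G/C ✓; longest run = 6, exceeds 3 ✗; Tm = 2·9 + 4·17 = 86°C, outside 64–76°C ✗ — fails.
F2 (19 nt, A=3 T=6 G=2 C=8): 3' end GTA has 1 G/C ✓; longest run = 3 ✓; Tm = 2·9 + 4·10 = 58°C, outside 64–76°C ✗ — fails.
F3 (26 nt, A=10 T=7 G=8 C=1): 3' end TGA has 1 G/C ✓; longest run = 2 ✓; Tm = 2·17 + 4·9 = 70°C ✓ — passes.
F4 (24 nt, A=7 T=8 G=6 C=3): 3' end TTA has 0 G/C, need ≥1 ✗; longest run = 3 ✓; Tm = 2·15 + 4·9 = 66°C ✓ — fails.

F3 only.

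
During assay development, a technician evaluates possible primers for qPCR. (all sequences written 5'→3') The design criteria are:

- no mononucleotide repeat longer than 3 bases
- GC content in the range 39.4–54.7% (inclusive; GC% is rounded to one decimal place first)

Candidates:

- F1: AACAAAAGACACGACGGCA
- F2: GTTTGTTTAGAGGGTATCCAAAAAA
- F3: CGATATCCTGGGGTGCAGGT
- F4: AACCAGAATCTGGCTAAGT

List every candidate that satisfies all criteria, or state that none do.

F4 only.

F1 (19 nt, A=10 T=0 G=4 C=5): longest run = 4, exceeds 3 ✗; GC 9/19 = 47.4% ✓ — fails.
F2 (25 nt, A=9 T=8 G=6 C=2): longest run = 6, exceeds 3 ✗; GC 8/25 = 32.0%, outside 39.4–54.7% ✗ — fails.
F3 (20 nt, A=3 T=5 G=8 C=4): longest run = 4, exceeds 3 ✗; GC 12/20 = 60.0%, outside 39.4–54.7% ✗ — fails.
F4 (19 nt, A=7 T=4 G=4 C=4): longest run = 2 ✓; GC 8/19 = 42.1% ✓ — passes.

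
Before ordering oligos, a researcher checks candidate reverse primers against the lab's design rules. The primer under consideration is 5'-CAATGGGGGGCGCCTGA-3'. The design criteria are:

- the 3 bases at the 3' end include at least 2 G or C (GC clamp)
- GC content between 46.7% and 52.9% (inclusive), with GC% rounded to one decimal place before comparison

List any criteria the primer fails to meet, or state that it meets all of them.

Fails: GC clamp, GC content.

Base counts: A=3, T=2, G=8, C=4 (length 17).
GC clamp: 3' end TGA has 1 G/C, need ≥2 ✗
GC content: GC 12/17 = 70.6%, outside 46.7–52.9% ✗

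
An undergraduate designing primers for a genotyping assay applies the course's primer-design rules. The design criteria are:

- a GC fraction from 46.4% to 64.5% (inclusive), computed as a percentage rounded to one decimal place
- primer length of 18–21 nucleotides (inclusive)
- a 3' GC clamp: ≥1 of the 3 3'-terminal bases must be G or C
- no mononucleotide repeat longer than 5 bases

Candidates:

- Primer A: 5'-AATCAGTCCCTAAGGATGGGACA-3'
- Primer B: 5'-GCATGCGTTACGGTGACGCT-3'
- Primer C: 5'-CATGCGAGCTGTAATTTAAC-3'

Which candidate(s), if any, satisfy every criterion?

Primer B only.

Primer A (23 nt, A=8 T=4 G=6 C=5): GC 11/23 = 47.8% ✓; length 23, outside 18–21 ✗; 3' end ACA has 1 G/C ✓; longest run = 3 ✓ — fails.
Primer B (20 nt, A=3 T=5 G=7 C=5): GC 12/20 = 60.0% ✓; length 20 ✓; 3' end GCT has 2 G/C ✓; longest run = 2 ✓ — passes.
Primer C (20 nt, A=6 T=6 G=4 C=4): GC 8/20 = 40.0%, outside 46.4–64.5% ✗; length 20 ✓; 3' end AAC has 1 G/C ✓; longest run = 3 ✓ — fails.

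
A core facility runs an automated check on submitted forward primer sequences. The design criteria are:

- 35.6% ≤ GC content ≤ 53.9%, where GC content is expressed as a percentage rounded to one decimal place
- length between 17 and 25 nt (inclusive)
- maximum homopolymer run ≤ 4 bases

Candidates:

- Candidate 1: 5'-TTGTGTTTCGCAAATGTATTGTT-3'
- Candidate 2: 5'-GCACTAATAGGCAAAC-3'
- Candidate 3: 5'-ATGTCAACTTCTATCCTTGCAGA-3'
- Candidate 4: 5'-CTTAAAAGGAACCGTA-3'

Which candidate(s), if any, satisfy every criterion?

Candidate 1 (23 nt, A=4 T=12 G=5 C=2): GC 7/23 = 30.4%, outside 35.6–53.9% ✗; length 23 ✓; longest run = 3 ✓ — fails.
Candidate 2 (16 nt, A=7 T=2 G=3 C=4): GC 7/16 = 43.8% ✓; length 16, outside 17–25 ✗; longest run = 3 ✓ — fails.
Candidate 3 (23 nt, A=6 T=8 G=3 C=6): GC 9/23 = 39.1% ✓; length 23 ✓; longest run = 2 ✓ — passes.
Candidate 4 (16 nt, A=7 T=3 G=3 C=3): GC 6/16 = 37.5% ✓; length 16, outside 17–25 ✗; longest run = 4 ✓ — fails.

Candidate 3 only.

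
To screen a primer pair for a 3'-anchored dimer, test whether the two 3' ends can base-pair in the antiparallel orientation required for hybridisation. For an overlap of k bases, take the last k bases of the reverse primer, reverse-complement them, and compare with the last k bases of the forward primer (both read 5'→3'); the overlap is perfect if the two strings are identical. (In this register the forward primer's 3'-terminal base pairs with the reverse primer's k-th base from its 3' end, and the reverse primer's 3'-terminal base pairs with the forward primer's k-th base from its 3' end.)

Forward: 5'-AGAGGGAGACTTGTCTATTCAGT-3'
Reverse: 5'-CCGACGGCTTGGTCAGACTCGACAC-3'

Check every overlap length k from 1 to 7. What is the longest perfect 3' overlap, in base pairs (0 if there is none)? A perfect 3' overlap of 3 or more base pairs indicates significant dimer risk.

Longest perfect overlap: 2 complementary base pairs; below the dimer-risk threshold (threshold 3).

Last 7 bases (5'→3') — forward …ATTCAGT, reverse …TCGACAC.
Reverse complement of the reverse primer's last 7 bases: GTGTCGA; its first k bases are the reverse complement of the reverse primer's last k bases, so a perfect k-base overlap needs the forward primer's last k bases to equal them.
Comparing (forward last k vs required): k=1: T vs G ✗; k=2: GT vs GT ✓; k=3: AGT vs GTG ✗; k=4: CAGT vs GTGT ✗; k=5: TCAGT vs GTGTC ✗; k=6: TTCAGT vs GTGTCG ✗; k=7: ATTCAGT vs GTGTCGA ✗.
Only k = 2 is perfect, so the longest perfect 3' overlap is 2.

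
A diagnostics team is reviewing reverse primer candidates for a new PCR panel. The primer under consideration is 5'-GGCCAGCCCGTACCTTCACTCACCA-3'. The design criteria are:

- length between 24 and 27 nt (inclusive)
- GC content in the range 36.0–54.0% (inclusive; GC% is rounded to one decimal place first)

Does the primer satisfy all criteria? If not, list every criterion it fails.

Fails: GC content.

Base counts: A=5, T=4, G=4, C=12 (length 25).
length: length 25 ✓
GC content: GC 16/25 = 64.0%, outside 36.0–54.0% ✗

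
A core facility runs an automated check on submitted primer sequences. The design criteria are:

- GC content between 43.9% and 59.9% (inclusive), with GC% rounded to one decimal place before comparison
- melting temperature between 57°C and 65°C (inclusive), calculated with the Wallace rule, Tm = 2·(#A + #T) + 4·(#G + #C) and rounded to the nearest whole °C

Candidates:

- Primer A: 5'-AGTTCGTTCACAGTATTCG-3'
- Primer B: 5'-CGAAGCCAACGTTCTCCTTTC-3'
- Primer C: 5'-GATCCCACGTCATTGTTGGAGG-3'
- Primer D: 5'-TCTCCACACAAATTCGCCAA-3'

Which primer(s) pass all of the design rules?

Primer B and Primer D.

Primer A (19 nt, A=4 T=7 G=4 C=4): GC 8/19 = 42.1%, outside 43.9–59.9% ✗; Tm = 2·11 + 4·8 = 54°C, outside 57–65°C ✗ — fails.
Primer B (21 nt, A=4 T=6 G=3 C=8): GC 11/21 = 52.4% ✓; Tm = 2·10 + 4·11 = 64°C ✓ — passes.
Primer C (22 nt, A=4 T=6 G=7 C=5): GC 12/22 = 54.5% ✓; Tm = 2·10 + 4·12 = 68°C, outside 57–65°C ✗ — fails.
Primer D (20 nt, A=7 T=4 G=1 C=8): GC 9/20 = 45.0% ✓; Tm = 2·11 + 4·9 = 58°C ✓ — passes.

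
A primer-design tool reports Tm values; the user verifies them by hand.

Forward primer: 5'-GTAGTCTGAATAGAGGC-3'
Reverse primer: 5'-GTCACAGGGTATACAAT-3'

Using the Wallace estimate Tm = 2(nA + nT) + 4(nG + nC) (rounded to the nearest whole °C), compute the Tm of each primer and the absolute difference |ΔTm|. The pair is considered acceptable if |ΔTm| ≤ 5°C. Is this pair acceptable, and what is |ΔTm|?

|ΔTm| = 2°C; the pair is acceptable.

Forward: A=5 T=4 G=6 C=2 → Tm = 2·9 + 4·8 = 50°C.
Reverse: A=6 T=4 G=4 C=3 → Tm = 2·10 + 4·7 = 48°C.
|ΔTm| = |50 − 48| = 2°C, ≤ 5°C.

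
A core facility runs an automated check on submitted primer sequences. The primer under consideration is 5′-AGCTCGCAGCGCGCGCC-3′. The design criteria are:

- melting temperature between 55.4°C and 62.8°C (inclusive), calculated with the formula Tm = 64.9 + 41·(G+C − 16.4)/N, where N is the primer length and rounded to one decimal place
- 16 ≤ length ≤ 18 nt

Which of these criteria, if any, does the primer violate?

Base counts: A=2, T=1, G=6, C=8 (length 17).
Tm: Tm = 64.9 + 41·(14 − 16.4)/17 = 59.1°C ✓
length: length 17 ✓

Meets all criteria.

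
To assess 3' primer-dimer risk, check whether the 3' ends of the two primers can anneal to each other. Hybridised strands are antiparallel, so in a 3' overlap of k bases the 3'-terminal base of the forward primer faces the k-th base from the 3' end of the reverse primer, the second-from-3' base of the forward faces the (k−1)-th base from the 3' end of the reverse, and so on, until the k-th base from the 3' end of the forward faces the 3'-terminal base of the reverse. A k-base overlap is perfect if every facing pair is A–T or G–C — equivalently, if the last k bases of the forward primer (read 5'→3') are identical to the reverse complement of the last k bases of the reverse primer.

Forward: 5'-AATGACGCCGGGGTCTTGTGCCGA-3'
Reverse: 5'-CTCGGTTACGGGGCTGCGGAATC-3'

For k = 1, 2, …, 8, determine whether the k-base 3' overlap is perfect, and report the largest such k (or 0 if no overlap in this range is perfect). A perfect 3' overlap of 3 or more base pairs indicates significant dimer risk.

Longest perfect overlap: 2 complementary base pairs; below the dimer-risk threshold (threshold 3).

Last 8 bases (5'→3') — forward …TGTGCCGA, reverse …GCGGAATC.
Reverse complement of the reverse primer's last 8 bases: GATTCCGC; its first k bases are the reverse complement of the reverse primer's last k bases, so a perfect k-base overlap needs the forward primer's last k bases to equal them.
Comparing (forward last k vs required): k=1: A vs G ✗; k=2: GA vs GA ✓; k=3: CGA vs GAT ✗; k=4: CCGA vs GATT ✗; k=5: GCCGA vs GATTC ✗; k=6: TGCCGA vs GATTCC ✗; k=7: GTGCCGA vs GATTCCG ✗; k=8: TGTGCCGA vs GATTCCGC ✗.
Only k = 2 is perfect, so the longest perfect 3' overlap is 2.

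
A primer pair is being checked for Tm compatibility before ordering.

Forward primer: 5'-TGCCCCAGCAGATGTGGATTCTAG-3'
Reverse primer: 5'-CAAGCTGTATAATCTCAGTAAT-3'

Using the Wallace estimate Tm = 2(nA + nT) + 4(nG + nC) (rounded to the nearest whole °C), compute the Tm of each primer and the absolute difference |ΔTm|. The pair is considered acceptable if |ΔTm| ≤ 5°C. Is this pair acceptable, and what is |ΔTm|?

Forward: A=5 T=6 G=7 C=6 → Tm = 2·11 + 4·13 = 74°C.
Reverse: A=8 T=7 G=3 C=4 → Tm = 2·15 + 4·7 = 58°C.
|ΔTm| = |74 − 58| = 16°C, > 5°C.

|ΔTm| = 16°C; the pair is not acceptable.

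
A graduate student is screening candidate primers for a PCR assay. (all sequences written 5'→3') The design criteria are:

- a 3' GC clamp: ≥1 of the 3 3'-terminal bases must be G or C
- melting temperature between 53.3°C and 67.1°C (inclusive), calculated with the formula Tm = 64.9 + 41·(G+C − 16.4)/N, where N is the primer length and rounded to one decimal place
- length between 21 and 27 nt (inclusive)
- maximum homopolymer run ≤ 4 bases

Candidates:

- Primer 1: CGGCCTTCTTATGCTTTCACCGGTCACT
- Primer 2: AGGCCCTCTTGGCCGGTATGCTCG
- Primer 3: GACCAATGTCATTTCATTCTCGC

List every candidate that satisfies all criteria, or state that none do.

Primer 2 and Primer 3.

Primer 1 (28 nt, A=3 T=10 G=5 C=10): 3' end ACT has 1 G/C ✓; Tm = 64.9 + 41·(15 − 16.4)/28 = 62.9°C ✓; length 28, outside 21–27 ✗; longest run = 3 ✓ — fails.
Primer 2 (24 nt, A=2 T=6 G=8 C=8): 3' end TCG has 2 G/C ✓; Tm = 64.9 + 41·(16 − 16.4)/24 = 64.2°C ✓; length 24 ✓; longest run = 3 ✓ — passes.
Primer 3 (23 nt, A=5 T=8 G=3 C=7): 3' end CGC has 3 G/C ✓; Tm = 64.9 + 41·(10 − 16.4)/23 = 53.5°C ✓; length 23 ✓; longest run = 3 ✓ — passes.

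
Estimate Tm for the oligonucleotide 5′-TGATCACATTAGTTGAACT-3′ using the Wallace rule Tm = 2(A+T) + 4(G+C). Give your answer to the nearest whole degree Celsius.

50°C

Base counts: A=6, T=7, G=3, C=3 (length 19).
Tm = 2·(6+7) + 4·(3+3) = 2·13 + 4·6 = 26 + 24 = 50°C.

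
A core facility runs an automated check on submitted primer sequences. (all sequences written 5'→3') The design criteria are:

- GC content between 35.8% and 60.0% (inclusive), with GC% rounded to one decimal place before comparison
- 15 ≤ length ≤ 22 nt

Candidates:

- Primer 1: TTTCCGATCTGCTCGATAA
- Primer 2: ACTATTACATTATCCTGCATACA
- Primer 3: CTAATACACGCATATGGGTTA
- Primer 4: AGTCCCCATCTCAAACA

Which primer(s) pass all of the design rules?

Primer 1, Primer 3 and Primer 4.

Primer 1 (19 nt, A=4 T=7 G=3 C=5): GC 8/19 = 42.1% ✓; length 19 ✓ — passes.
Primer 2 (23 nt, A=8 T=8 G=1 C=6): GC 7/23 = 30.4%, outside 35.8–60.0% ✗; length 23, outside 15–22 ✗ — fails.
Primer 3 (21 nt, A=7 T=6 G=4 C=4): GC 8/21 = 38.1% ✓; length 21 ✓ — passes.
Primer 4 (17 nt, A=6 T=3 G=1 C=7): GC 8/17 = 47.1% ✓; length 17 ✓ — passes.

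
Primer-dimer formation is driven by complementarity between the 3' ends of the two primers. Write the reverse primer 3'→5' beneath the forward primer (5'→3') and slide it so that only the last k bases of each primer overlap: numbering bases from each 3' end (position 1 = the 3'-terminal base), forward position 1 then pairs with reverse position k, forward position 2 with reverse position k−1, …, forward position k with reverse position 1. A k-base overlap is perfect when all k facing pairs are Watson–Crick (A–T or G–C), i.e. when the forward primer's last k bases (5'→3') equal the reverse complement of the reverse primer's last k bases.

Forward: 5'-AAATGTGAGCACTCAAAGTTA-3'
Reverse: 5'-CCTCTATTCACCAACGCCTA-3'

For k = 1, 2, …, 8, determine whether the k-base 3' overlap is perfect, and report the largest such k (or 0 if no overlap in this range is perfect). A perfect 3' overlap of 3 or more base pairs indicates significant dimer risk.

Last 8 bases (5'→3') — forward …CAAAGTTA, reverse …AACGCCTA.
Reverse complement of the reverse primer's last 8 bases: TAGGCGTT; its first k bases are the reverse complement of the reverse primer's last k bases, so a perfect k-base overlap needs the forward primer's last k bases to equal them.
Comparing (forward last k vs required): k=1: A vs T ✗; k=2: TA vs TA ✓; k=3: TTA vs TAG ✗; k=4: GTTA vs TAGG ✗; k=5: AGTTA vs TAGGC ✗; k=6: AAGTTA vs TAGGCG ✗; k=7: AAAGTTA vs TAGGCGT ✗; k=8: CAAAGTTA vs TAGGCGTT ✗.
Only k = 2 is perfect, so the longest perfect 3' overlap is 2.

Longest perfect overlap: 2 complementary base pairs; below the dimer-risk threshold (threshold 3).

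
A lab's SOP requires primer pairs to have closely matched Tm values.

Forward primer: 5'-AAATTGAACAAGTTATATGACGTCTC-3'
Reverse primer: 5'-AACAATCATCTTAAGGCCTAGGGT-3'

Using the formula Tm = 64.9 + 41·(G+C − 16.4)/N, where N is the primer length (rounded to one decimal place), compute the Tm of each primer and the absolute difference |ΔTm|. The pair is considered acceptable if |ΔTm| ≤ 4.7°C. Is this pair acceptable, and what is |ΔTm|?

Forward: G+C = 8, N = 26 → Tm = 64.9 + 41·(8 − 16.4)/26 = 51.7°C.
Reverse: G+C = 10, N = 24 → Tm = 64.9 + 41·(10 − 16.4)/24 = 54.0°C.
|ΔTm| = |51.7 − 54.0| = 2.3°C, ≤ 4.7°C.

|ΔTm| = 2.3°C; the pair is acceptable.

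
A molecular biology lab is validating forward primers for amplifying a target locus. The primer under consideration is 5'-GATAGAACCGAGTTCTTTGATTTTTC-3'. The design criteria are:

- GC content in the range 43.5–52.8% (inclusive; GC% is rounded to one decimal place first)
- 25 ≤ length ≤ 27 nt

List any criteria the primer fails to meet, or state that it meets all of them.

Fails: GC content.

Base counts: A=6, T=11, G=5, C=4 (length 26).
GC content: GC 9/26 = 34.6%, outside 43.5–52.8% ✗
length: length 26 ✓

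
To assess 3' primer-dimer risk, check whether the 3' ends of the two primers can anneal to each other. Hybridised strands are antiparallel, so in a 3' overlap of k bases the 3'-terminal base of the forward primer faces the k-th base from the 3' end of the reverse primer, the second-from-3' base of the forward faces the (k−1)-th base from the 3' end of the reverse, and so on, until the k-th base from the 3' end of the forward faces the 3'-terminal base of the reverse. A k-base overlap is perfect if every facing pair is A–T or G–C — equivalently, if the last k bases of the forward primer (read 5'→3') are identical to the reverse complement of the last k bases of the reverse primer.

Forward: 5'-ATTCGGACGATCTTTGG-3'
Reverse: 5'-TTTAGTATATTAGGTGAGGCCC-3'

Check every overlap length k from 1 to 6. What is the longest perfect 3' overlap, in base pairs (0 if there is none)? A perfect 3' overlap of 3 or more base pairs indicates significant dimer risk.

Last 6 bases (5'→3') — forward …CTTTGG, reverse …AGGCCC.
Reverse complement of the reverse primer's last 6 bases: GGGCCT; its first k bases are the reverse complement of the reverse primer's last k bases, so a perfect k-base overlap needs the forward primer's last k bases to equal them.
Comparing (forward last k vs required): k=1: G vs G ✓; k=2: GG vs GG ✓; k=3: TGG vs GGG ✗; k=4: TTGG vs GGGC ✗; k=5: TTTGG vs GGGCC ✗; k=6: CTTTGG vs GGGCCT ✗.
Perfect overlaps at k = 1, 2; the largest is 2.

Longest perfect overlap: 2 complementary base pairs; below the dimer-risk threshold (threshold 3).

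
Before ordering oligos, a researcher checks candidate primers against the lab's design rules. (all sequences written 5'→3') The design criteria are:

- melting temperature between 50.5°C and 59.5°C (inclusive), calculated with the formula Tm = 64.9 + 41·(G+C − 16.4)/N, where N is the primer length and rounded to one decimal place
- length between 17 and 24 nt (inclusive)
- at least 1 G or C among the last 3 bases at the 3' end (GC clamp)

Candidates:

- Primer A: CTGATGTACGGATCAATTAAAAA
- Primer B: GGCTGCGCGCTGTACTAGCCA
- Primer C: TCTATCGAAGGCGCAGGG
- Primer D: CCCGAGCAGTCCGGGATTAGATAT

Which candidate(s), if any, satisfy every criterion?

Primer A (23 nt, A=10 T=6 G=4 C=3): Tm = 64.9 + 41·(7 − 16.4)/23 = 48.1°C, outside 50.5–59.5°C ✗; length 23 ✓; 3' end AAA has 0 G/C, need ≥1 ✗ — fails.
Primer B (21 nt, A=3 T=4 G=7 C=7): Tm = 64.9 + 41·(14 − 16.4)/21 = 60.2°C, outside 50.5–59.5°C ✗; length 21 ✓; 3' end CCA has 2 G/C ✓ — fails.
Primer C (18 nt, A=4 T=3 G=7 C=4): Tm = 64.9 + 41·(11 − 16.4)/18 = 52.6°C ✓; length 18 ✓; 3' end GGG has 3 G/C ✓ — passes.
Primer D (24 nt, A=6 T=5 G=7 C=6): Tm = 64.9 + 41·(13 − 16.4)/24 = 59.1°C ✓; length 24 ✓; 3' end TAT has 0 G/C, need ≥1 ✗ — fails.

Primer C only.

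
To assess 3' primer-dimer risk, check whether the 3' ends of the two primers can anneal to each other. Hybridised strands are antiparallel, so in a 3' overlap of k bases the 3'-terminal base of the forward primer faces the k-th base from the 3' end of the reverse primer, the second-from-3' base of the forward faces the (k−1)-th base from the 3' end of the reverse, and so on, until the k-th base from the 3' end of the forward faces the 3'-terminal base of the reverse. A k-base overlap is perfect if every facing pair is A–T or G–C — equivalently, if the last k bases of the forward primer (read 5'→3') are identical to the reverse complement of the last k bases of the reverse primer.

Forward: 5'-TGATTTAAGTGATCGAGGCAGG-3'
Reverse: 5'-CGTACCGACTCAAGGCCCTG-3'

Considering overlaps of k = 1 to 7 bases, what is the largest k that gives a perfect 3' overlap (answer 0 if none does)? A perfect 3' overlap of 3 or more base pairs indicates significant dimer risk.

Last 7 bases (5'→3') — forward …AGGCAGG, reverse …GGCCCTG.
Reverse complement of the reverse primer's last 7 bases: CAGGGCC; its first k bases are the reverse complement of the reverse primer's last k bases, so a perfect k-base overlap needs the forward primer's last k bases to equal them.
Comparing (forward last k vs required): k=1: G vs C ✗; k=2: GG vs CA ✗; k=3: AGG vs CAG ✗; k=4: CAGG vs CAGG ✓; k=5: GCAGG vs CAGGG ✗; k=6: GGCAGG vs CAGGGC ✗; k=7: AGGCAGG vs CAGGGCC ✗.
Only k = 4 is perfect, so the longest perfect 3' overlap is 4.

Longest perfect overlap: 4 complementary base pairs; significant dimer risk (threshold 3).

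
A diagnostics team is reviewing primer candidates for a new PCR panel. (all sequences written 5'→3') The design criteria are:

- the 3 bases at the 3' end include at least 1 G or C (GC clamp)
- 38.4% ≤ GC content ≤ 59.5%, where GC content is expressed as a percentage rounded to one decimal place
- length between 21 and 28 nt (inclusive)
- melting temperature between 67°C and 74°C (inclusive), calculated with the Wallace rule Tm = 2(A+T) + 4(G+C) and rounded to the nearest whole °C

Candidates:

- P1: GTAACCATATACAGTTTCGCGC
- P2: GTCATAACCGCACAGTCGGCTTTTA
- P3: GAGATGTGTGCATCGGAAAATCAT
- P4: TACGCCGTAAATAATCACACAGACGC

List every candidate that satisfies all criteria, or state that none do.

P1 (22 nt, A=6 T=6 G=4 C=6): 3' end CGC has 3 G/C ✓; GC 10/22 = 45.5% ✓; length 22 ✓; Tm = 2·12 + 4·10 = 64°C, outside 67–74°C ✗ — fails.
P2 (25 nt, A=6 T=7 G=5 C=7): 3' end TTA has 0 G/C, need ≥1 ✗; GC 12/25 = 48.0% ✓; length 25 ✓; Tm = 2·13 + 4·12 = 74°C ✓ — fails.
P3 (24 nt, A=8 T=6 G=7 C=3): 3' end CAT has 1 G/C ✓; GC 10/24 = 41.7% ✓; length 24 ✓; Tm = 2·14 + 4·10 = 68°C ✓ — passes.
P4 (26 nt, A=10 T=4 G=4 C=8): 3' end CGC has 3 G/C ✓; GC 12/26 = 46.2% ✓; length 26 ✓; Tm = 2·14 + 4·12 = 76°C, outside 67–74°C ✗ — fails.

P3 only.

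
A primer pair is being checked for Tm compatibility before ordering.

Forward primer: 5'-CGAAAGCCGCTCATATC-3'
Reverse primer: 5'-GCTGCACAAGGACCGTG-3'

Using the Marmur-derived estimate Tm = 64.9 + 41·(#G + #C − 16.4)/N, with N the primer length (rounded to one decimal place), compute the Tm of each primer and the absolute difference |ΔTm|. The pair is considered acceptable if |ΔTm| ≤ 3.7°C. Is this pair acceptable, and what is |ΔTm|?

|ΔTm| = 4.8°C; the pair is not acceptable.

Forward: G+C = 9, N = 17 → Tm = 64.9 + 41·(9 − 16.4)/17 = 47.1°C.
Reverse: G+C = 11, N = 17 → Tm = 64.9 + 41·(11 − 16.4)/17 = 51.9°C.
|ΔTm| = |47.1 − 51.9| = 4.8°C, > 3.7°C.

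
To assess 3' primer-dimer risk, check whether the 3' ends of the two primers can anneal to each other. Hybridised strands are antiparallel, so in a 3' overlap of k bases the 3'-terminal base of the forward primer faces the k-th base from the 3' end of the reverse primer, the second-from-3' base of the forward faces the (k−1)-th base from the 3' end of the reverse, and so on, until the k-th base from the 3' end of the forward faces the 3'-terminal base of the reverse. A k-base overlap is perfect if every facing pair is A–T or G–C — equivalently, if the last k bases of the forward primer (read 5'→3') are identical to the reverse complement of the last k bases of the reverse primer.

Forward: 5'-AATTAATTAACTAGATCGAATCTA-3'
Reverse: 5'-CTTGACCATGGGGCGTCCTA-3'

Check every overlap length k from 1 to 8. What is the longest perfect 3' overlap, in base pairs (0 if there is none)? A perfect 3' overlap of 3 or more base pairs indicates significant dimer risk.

Longest perfect overlap: 2 complementary base pairs; below the dimer-risk threshold (threshold 3).

Last 8 bases (5'→3') — forward …CGAATCTA, reverse …GCGTCCTA.
Reverse complement of the reverse primer's last 8 bases: TAGGACGC; its first k bases are the reverse complement of the reverse primer's last k bases, so a perfect k-base overlap needs the forward primer's last k bases to equal them.
Comparing (forward last k vs required): k=1: A vs T ✗; k=2: TA vs TA ✓; k=3: CTA vs TAG ✗; k=4: TCTA vs TAGG ✗; k=5: ATCTA vs TAGGA ✗; k=6: AATCTA vs TAGGAC ✗; k=7: GAATCTA vs TAGGACG ✗; k=8: CGAATCTA vs TAGGACGC ✗.
Only k = 2 is perfect, so the longest perfect 3' overlap is 2.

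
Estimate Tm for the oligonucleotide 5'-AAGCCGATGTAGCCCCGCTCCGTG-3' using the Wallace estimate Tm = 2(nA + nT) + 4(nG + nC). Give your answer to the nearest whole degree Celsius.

Base counts: A=4, T=4, G=7, C=9 (length 24).
Tm = 2·(4+4) + 4·(7+9) = 2·8 + 4·16 = 16 + 64 = 80°C.

80°C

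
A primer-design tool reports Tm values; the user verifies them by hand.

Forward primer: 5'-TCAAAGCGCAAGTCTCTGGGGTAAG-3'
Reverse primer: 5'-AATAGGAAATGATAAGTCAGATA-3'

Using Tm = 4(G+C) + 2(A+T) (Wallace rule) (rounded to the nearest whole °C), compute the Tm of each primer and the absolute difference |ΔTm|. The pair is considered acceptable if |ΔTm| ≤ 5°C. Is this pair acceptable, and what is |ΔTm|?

|ΔTm| = 18°C; the pair is not acceptable.

Forward: A=7 T=5 G=8 C=5 → Tm = 2·12 + 4·13 = 76°C.
Reverse: A=12 T=5 G=5 C=1 → Tm = 2·17 + 4·6 = 58°C.
|ΔTm| = |76 − 58| = 18°C, > 5°C.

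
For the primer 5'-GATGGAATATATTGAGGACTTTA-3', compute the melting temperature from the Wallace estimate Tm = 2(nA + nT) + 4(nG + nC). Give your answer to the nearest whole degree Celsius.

60°C

Base counts: A=8, T=8, G=6, C=1 (length 23).
Tm = 2·(8+8) + 4·(6+1) = 2·16 + 4·7 = 32 + 28 = 60°C.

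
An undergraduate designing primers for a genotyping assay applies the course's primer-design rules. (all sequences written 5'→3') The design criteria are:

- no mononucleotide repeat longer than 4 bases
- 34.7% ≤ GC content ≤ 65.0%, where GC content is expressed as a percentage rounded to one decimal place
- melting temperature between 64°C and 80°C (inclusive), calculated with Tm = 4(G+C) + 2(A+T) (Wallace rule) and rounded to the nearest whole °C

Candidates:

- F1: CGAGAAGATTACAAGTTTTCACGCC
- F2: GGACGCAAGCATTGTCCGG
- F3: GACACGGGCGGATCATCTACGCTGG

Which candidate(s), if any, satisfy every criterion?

F1 (25 nt, A=8 T=6 G=5 C=6): longest run = 4 ✓; GC 11/25 = 44.0% ✓; Tm = 2·14 + 4·11 = 72°C ✓ — passes.
F2 (19 nt, A=4 T=3 G=7 C=5): longest run = 2 ✓; GC 12/19 = 63.2% ✓; Tm = 2·7 + 4·12 = 62°C, outside 64–80°C ✗ — fails.
F3 (25 nt, A=5 T=4 G=9 C=7): longest run = 3 ✓; GC 16/25 = 64.0% ✓; Tm = 2·9 + 4·16 = 82°C, outside 64–80°C ✗ — fails.

F1 only.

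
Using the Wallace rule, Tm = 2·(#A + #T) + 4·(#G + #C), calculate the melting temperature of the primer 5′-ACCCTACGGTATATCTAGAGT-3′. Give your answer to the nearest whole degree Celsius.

60°C

Base counts: A=6, T=6, G=4, C=5 (length 21).
Tm = 2·(6+6) + 4·(4+5) = 2·12 + 4·9 = 24 + 36 = 60°C.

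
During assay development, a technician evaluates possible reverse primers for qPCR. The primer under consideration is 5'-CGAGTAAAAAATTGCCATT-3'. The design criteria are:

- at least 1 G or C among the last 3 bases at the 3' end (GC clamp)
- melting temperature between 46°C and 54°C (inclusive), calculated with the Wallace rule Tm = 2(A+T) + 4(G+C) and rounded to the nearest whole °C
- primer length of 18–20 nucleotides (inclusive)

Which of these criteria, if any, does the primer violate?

Fails: GC clamp.

Base counts: A=8, T=5, G=3, C=3 (length 19).
GC clamp: 3' end ATT has 0 G/C, need ≥1 ✗
Tm: Tm = 2·13 + 4·6 = 50°C ✓
length: length 19 ✓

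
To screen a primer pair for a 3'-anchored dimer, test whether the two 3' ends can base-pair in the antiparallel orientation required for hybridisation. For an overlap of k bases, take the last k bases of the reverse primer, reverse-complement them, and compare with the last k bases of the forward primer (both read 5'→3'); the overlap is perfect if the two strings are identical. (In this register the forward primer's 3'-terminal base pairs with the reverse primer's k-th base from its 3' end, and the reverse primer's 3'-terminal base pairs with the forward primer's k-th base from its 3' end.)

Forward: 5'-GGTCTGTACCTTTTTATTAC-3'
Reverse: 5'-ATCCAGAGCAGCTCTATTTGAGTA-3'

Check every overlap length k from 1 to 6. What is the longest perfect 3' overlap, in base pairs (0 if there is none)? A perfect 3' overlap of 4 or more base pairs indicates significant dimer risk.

Last 6 bases (5'→3') — forward …TATTAC, reverse …TGAGTA.
Reverse complement of the reverse primer's last 6 bases: TACTCA; its first k bases are the reverse complement of the reverse primer's last k bases, so a perfect k-base overlap needs the forward primer's last k bases to equal them.
Comparing (forward last k vs required): k=1: C vs T ✗; k=2: AC vs TA ✗; k=3: TAC vs TAC ✓; k=4: TTAC vs TACT ✗; k=5: ATTAC vs TACTC ✗; k=6: TATTAC vs TACTCA ✗.
Only k = 3 is perfect, so the longest perfect 3' overlap is 3.

Longest perfect overlap: 3 complementary base pairs; below the dimer-risk threshold (threshold 4).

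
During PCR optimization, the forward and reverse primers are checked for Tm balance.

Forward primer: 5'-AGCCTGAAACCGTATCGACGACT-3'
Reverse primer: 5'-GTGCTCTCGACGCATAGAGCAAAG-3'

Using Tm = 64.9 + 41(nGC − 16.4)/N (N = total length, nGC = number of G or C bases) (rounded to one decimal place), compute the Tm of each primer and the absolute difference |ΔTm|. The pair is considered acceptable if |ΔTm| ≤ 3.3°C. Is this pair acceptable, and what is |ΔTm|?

|ΔTm| = 2.0°C; the pair is acceptable.

Forward: G+C = 12, N = 23 → Tm = 64.9 + 41·(12 − 16.4)/23 = 57.1°C.
Reverse: G+C = 13, N = 24 → Tm = 64.9 + 41·(13 − 16.4)/24 = 59.1°C.
|ΔTm| = |57.1 − 59.1| = 2.0°C, ≤ 3.3°C.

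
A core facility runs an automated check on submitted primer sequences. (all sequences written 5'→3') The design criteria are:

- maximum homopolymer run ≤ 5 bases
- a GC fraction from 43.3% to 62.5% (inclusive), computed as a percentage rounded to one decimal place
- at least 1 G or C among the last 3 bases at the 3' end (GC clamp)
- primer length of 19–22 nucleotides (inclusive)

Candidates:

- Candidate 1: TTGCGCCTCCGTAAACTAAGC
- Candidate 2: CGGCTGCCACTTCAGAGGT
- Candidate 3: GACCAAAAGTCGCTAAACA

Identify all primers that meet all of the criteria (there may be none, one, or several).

Candidate 1 (21 nt, A=5 T=5 G=4 C=7): longest run = 3 ✓; GC 11/21 = 52.4% ✓; 3' end AGC has 2 G/C ✓; length 21 ✓ — passes.
Candidate 2 (19 nt, A=3 T=4 G=6 C=6): longest run = 2 ✓; GC 12/19 = 63.2%, outside 43.3–62.5% ✗; 3' end GGT has 2 G/C ✓; length 19 ✓ — fails.
Candidate 3 (19 nt, A=9 T=2 G=3 C=5): longest run = 4 ✓; GC 8/19 = 42.1%, outside 43.3–62.5% ✗; 3' end ACA has 1 G/C ✓; length 19 ✓ — fails.

Candidate 1 only.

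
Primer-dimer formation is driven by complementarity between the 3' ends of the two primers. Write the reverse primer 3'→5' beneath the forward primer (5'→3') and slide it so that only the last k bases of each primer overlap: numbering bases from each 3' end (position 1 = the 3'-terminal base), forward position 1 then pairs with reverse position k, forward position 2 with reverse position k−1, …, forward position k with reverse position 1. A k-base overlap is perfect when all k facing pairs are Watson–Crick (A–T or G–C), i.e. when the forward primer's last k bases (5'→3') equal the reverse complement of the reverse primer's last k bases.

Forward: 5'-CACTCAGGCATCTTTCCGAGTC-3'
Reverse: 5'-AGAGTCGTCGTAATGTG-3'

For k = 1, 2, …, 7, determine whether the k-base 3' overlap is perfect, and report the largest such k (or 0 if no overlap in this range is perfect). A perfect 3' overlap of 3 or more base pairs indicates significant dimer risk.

Last 7 bases (5'→3') — forward …CCGAGTC, reverse …TAATGTG.
Reverse complement of the reverse primer's last 7 bases: CACATTA; its first k bases are the reverse complement of the reverse primer's last k bases, so a perfect k-base overlap needs the forward primer's last k bases to equal them.
Comparing (forward last k vs required): k=1: C vs C ✓; k=2: TC vs CA ✗; k=3: GTC vs CAC ✗; k=4: AGTC vs CACA ✗; k=5: GAGTC vs CACAT ✗; k=6: CGAGTC vs CACATT ✗; k=7: CCGAGTC vs CACATTA ✗.
Only k = 1 is perfect, so the longest perfect 3' overlap is 1.

Longest perfect overlap: 1 complementary base pair; below the dimer-risk threshold (threshold 3).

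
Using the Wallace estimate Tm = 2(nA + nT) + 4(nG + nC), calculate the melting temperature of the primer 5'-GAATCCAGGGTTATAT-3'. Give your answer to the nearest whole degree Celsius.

Base counts: A=5, T=5, G=4, C=2 (length 16).
Tm = 2·(5+5) + 4·(4+2) = 2·10 + 4·6 = 20 + 24 = 44°C.

44°C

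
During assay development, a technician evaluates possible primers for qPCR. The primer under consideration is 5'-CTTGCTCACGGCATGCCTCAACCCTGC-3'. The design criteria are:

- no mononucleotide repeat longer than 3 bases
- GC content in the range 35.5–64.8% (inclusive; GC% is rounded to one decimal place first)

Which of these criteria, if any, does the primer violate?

Base counts: A=4, T=6, G=5, C=12 (length 27).
homopolymer run: longest run = 3 ✓
GC content: GC 17/27 = 63.0% ✓

Meets all criteria.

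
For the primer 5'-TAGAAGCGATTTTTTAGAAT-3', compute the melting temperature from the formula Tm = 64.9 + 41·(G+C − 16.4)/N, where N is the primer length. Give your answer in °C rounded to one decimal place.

41.5°C

Base counts: A=7, T=8, G=4, C=1; G+C = 5, N = 20.
Tm = 64.9 + 41·(5 − 16.4)/20 = 64.9 + -467.40/20 = 41.5°C.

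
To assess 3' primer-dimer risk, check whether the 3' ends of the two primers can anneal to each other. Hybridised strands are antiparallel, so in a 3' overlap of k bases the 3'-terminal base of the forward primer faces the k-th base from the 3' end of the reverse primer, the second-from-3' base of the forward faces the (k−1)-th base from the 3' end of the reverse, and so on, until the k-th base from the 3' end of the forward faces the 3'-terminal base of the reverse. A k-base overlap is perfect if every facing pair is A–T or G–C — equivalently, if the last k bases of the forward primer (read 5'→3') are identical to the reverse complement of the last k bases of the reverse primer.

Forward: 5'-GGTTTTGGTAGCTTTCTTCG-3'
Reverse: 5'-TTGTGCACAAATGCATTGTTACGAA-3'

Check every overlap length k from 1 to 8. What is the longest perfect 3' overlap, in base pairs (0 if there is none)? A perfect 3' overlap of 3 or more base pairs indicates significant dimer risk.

Last 8 bases (5'→3') — forward …TTTCTTCG, reverse …GTTACGAA.
Reverse complement of the reverse primer's last 8 bases: TTCGTAAC; its first k bases are the reverse complement of the reverse primer's last k bases, so a perfect k-base overlap needs the forward primer's last k bases to equal them.
Comparing (forward last k vs required): k=1: G vs T ✗; k=2: CG vs TT ✗; k=3: TCG vs TTC ✗; k=4: TTCG vs TTCG ✓; k=5: CTTCG vs TTCGT ✗; k=6: TCTTCG vs TTCGTA ✗; k=7: TTCTTCG vs TTCGTAA ✗; k=8: TTTCTTCG vs TTCGTAAC ✗.
Only k = 4 is perfect, so the longest perfect 3' overlap is 4.

Longest perfect overlap: 4 complementary base pairs; significant dimer risk (threshold 3).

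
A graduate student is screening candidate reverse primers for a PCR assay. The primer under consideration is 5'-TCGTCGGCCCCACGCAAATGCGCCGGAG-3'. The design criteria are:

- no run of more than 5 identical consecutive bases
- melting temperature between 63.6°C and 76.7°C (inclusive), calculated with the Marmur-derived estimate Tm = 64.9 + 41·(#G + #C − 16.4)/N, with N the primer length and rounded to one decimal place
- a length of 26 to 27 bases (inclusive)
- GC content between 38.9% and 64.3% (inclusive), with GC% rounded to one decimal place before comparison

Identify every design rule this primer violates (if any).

Base counts: A=5, T=3, G=9, C=11 (length 28).
homopolymer run: longest run = 4 ✓
Tm: Tm = 64.9 + 41·(20 − 16.4)/28 = 70.2°C ✓
length: length 28, outside 26–27 ✗
GC content: GC 20/28 = 71.4%, outside 38.9–64.3% ✗

Fails: length, GC content.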